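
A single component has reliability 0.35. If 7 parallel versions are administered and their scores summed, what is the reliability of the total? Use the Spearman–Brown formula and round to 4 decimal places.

ρ_k = kρ / (1 + (k−1)ρ) = 7·0.35 / (1 + 6·0.35) = 2.450 / 3.100 = 0.7903.

0.7903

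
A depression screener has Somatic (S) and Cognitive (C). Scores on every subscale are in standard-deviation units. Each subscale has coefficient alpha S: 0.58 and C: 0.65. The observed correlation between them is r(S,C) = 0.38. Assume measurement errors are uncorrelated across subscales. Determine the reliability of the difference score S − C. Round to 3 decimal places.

0.379

Var(S−C) = 1 + 1 − 2·0.38 = 2 − 0.76 = 1.24.
With uncorrelated errors the cross-covariances are all true-score covariance, so they carry over unchanged; only the diagonal terms shrink to ρᵢσᵢ².
True-score variance = [0.58 + 0.65] − 0.76 = 1.23 − 0.76 = 0.47.
Reliability = 0.47 / 1.24 = 0.379.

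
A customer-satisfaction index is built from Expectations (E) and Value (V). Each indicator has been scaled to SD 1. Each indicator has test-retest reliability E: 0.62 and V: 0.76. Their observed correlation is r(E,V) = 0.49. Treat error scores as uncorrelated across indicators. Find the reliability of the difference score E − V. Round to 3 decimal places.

Var(E−V) = 1 + 1 − 2·0.49 = 2 − 0.98 = 1.02.
Because errors are independent across components, Cov(Tᵢ,Tⱼ) = Cov(Xᵢ,Xⱼ); the off-diagonal part of the true-score variance is the same as above.
True-score variance = [0.62 + 0.76] − 0.98 = 1.38 − 0.98 = 0.4.
Reliability = 0.4 / 1.02 = 0.392.

0.392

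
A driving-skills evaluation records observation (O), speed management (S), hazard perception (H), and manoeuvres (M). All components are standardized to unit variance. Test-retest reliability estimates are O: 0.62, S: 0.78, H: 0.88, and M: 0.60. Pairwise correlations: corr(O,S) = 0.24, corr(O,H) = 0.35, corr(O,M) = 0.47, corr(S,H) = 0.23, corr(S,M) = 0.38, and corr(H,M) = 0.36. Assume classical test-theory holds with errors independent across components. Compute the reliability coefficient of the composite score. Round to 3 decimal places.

Var(O+S+H+M) = 4 + 2·[0.24 + 0.35 + 0.47 + 0.23 + 0.38 + 0.36] = 4 + 4.06 = 8.06.
Under uncorrelated errors the observed covariances equal the true-score covariances, so only the own-variance terms attenuate.
True-score variance = [0.62 + 0.78 + 0.88 + 0.60] + 4.06 = 2.88 + 4.06 = 6.94.
Reliability = 6.94 / 8.06 = 0.861.

0.861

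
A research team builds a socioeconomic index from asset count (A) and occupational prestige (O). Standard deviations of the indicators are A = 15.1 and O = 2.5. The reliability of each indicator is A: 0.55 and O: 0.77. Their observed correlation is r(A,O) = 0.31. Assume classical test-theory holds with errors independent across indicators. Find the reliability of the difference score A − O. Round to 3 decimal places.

Var(A−O) = 15.1² + 2.5² − 2·15.1·2.5·0.31 = 234.26 − 23.405 = 210.855.
Under uncorrelated errors the observed covariances equal the true-score covariances, so only the own-variance terms attenuate.
True-score variance = [15.1²·0.55 + 2.5²·0.77] − 23.405 = 130.218 − 23.405 = 106.813.
Reliability = 106.813 / 210.855 = 0.507.

0.507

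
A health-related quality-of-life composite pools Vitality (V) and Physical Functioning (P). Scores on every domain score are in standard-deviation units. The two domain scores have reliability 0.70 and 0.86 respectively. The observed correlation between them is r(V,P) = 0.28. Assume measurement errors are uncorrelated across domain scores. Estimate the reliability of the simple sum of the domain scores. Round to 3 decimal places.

0.828

Var(V+P) = 2 + 2·[0.28] = 2 + 0.56 = 2.56.
With uncorrelated errors the cross-covariances are all true-score covariance, so they carry over unchanged; only the diagonal terms shrink to ρᵢσᵢ².
True-score variance = [0.70 + 0.86] + 0.56 = 1.56 + 0.56 = 2.12.
Reliability = 2.12 / 2.56 = 0.828.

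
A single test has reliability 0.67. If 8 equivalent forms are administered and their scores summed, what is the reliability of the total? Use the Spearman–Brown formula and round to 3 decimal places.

ρ_k = kρ / (1 + (k−1)ρ) = 8·0.67 / (1 + 7·0.67) = 5.360 / 5.690 = 0.942.

0.942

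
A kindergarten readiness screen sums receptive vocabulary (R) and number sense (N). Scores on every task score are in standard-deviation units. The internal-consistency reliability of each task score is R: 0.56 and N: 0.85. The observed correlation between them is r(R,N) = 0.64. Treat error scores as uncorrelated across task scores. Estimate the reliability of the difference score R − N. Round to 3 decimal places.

Var(R−N) = 1 + 1 − 2·0.64 = 2 − 1.28 = 0.72.
Because errors are independent across components, Cov(Tᵢ,Tⱼ) = Cov(Xᵢ,Xⱼ); the off-diagonal part of the true-score variance is the same as above.
True-score variance = [0.56 + 0.85] − 1.28 = 1.41 − 1.28 = 0.13.
Reliability = 0.13 / 0.72 = 0.181.

0.181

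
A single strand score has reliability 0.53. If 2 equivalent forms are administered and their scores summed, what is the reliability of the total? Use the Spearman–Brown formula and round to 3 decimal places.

0.693

ρ_k = kρ / (1 + (k−1)ρ) = 2·0.53 / (1 + 1·0.53) = 1.060 / 1.530 = 0.693.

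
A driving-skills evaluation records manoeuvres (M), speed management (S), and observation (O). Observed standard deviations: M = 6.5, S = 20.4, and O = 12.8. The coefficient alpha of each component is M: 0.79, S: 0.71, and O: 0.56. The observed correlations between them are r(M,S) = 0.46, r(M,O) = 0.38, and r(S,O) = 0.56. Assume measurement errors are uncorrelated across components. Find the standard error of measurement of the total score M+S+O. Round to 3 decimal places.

Var(total) = 622.25 + 477.678 = 1099.93.
True-score variance = 420.601 + 477.678 = 898.28, so reliability = 0.8167.
Error variance = 1099.93 − 898.28 = 201.649; SEM = √201.649 = 14.200.

14.200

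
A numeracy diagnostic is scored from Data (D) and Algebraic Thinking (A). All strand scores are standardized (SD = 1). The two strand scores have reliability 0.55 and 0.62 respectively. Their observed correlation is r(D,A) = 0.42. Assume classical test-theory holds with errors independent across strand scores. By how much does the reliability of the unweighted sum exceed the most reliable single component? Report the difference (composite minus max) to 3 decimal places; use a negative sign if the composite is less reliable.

Var(sum) = 2 + 0.84 = 2.84; true-score variance = 1.17 + 0.84 = 2.01; composite reliability = 0.7077.
Max component reliability = 0.6200.
Difference = 0.7077 − 0.6200 = 0.088.

0.088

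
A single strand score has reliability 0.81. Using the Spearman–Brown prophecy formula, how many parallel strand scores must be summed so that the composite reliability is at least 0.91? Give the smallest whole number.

3

k ≥ ρ*(1−ρ₁)/(ρ₁(1−ρ*)) = 0.91·0.19 / (0.81·0.09) = 2.372.
Smallest integer k = 3.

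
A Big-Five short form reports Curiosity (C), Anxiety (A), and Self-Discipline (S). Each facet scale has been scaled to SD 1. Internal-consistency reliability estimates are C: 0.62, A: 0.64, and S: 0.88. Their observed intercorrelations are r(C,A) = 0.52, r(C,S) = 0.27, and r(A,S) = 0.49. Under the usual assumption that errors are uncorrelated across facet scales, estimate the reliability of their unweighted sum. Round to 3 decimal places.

0.845

Var(C+A+S) = 3 + 2·[0.52 + 0.27 + 0.49] = 3 + 2.56 = 5.56.
Because errors are independent across components, Cov(Tᵢ,Tⱼ) = Cov(Xᵢ,Xⱼ); the off-diagonal part of the true-score variance is the same as above.
True-score variance = [0.62 + 0.64 + 0.88] + 2.56 = 2.14 + 2.56 = 4.7.
Reliability = 4.7 / 5.56 = 0.845.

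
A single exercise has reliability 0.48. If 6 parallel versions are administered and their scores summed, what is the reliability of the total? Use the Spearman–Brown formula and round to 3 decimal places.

0.847

ρ_k = kρ / (1 + (k−1)ρ) = 6·0.48 / (1 + 5·0.48) = 2.880 / 3.400 = 0.847.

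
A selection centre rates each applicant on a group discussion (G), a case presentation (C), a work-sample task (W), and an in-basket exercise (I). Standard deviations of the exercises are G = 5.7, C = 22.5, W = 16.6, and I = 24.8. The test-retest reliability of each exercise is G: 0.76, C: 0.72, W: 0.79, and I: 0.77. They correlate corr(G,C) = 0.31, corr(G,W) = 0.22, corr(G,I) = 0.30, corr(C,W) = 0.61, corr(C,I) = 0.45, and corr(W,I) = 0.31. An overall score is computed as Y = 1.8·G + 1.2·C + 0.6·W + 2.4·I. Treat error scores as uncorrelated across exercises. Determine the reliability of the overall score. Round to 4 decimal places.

0.8521

Var(Y) = 1.8²·5.7² + 1.2²·22.5² + 0.6²·16.6² + 2.4²·24.8² + 2·[2.16·5.7·22.5·0.31 + 1.08·5.7·16.6·0.22 + 4.32·5.7·24.8·0.30 + 0.72·22.5·16.6·0.61 + 2.88·22.5·24.8·0.45 + 1.44·16.6·24.8·0.31] = 4476.1 + 2725.09 = 7201.19.
Because errors are independent across components, Cov(Tᵢ,Tⱼ) = Cov(Xᵢ,Xⱼ); the off-diagonal part of the true-score variance is the same as above.
True-score variance = [1.8²·5.7²·0.76 + 1.2²·22.5²·0.72 + 0.6²·16.6²·0.79 + 2.4²·24.8²·0.77] + 2725.09 = 3411.08 + 2725.09 = 6136.17.
Reliability = 6136.17 / 7201.19 = 0.8521.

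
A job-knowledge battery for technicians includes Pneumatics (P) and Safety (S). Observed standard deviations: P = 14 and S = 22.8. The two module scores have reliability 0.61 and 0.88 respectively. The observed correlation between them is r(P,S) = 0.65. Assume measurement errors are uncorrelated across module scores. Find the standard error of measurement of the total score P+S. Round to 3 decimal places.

11.782

Var(total) = 715.84 + 414.96 = 1130.8.
True-score variance = 577.019 + 414.96 = 991.979, so reliability = 0.8772.
Error variance = 1130.8 − 991.979 = 138.821; SEM = √138.821 = 11.782.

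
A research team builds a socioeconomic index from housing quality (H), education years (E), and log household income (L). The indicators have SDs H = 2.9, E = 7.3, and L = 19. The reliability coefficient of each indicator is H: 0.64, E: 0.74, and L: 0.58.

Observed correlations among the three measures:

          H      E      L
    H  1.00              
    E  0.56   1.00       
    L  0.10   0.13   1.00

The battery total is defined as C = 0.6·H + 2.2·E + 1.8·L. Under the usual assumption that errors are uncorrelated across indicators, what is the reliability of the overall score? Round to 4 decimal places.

Var(C) = 0.6²·2.9² + 2.2²·7.3² + 1.8²·19² + 2·[1.32·2.9·7.3·0.56 + 1.08·2.9·19·0.10 + 3.96·7.3·19·0.13] = 1430.59 + 186.005 = 1616.6.
Because errors are independent across components, Cov(Tᵢ,Tⱼ) = Cov(Xᵢ,Xⱼ); the off-diagonal part of the true-score variance is the same as above.
True-score variance = [0.6²·2.9²·0.64 + 2.2²·7.3²·0.74 + 1.8²·19²·0.58] + 186.005 = 871.192 + 186.005 = 1057.2.
Reliability = 1057.2 / 1616.6 = 0.6540.

0.6540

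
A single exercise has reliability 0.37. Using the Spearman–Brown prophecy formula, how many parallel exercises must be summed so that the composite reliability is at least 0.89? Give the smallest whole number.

k ≥ ρ*(1−ρ₁)/(ρ₁(1−ρ*)) = 0.89·0.63 / (0.37·0.11) = 13.776.
Smallest integer k = 14.

14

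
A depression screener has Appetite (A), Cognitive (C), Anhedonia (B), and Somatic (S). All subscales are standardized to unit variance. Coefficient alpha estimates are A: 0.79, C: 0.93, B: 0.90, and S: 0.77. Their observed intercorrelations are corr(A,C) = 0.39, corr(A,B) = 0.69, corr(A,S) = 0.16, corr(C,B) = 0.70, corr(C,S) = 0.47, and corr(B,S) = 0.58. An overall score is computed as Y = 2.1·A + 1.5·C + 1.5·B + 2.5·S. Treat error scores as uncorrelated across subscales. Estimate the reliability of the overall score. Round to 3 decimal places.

Var(Y) = 2.1² + 1.5² + 1.5² + 2.5² + 2·[3.15·0.39 + 3.15·0.69 + 5.25·0.16 + 2.25·0.70 + 3.75·0.47 + 3.75·0.58] = 15.16 + 19.509 = 34.669.
Under uncorrelated errors the observed covariances equal the true-score covariances, so only the own-variance terms attenuate.
True-score variance = [2.1²·0.79 + 1.5²·0.93 + 1.5²·0.90 + 2.5²·0.77] + 19.509 = 12.4139 + 19.509 = 31.9229.
Reliability = 31.9229 / 34.669 = 0.921.

0.921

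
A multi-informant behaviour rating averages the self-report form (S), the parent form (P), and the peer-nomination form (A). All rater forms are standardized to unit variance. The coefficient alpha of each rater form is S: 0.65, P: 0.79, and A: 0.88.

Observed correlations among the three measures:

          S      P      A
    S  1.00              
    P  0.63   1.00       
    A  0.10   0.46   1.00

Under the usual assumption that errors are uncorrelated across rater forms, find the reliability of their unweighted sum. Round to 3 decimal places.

Var(S+P+A) = 3 + 2·[0.63 + 0.10 + 0.46] = 3 + 2.38 = 5.38.
With uncorrelated errors the cross-covariances are all true-score covariance, so they carry over unchanged; only the diagonal terms shrink to ρᵢσᵢ².
True-score variance = [0.65 + 0.79 + 0.88] + 2.38 = 2.32 + 2.38 = 4.7.
Reliability = 4.7 / 5.38 = 0.874.

0.874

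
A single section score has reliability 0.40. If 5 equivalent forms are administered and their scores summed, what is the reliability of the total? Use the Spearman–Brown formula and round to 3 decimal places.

ρ_k = kρ / (1 + (k−1)ρ) = 5·0.40 / (1 + 4·0.40) = 2.000 / 2.600 = 0.769.

0.769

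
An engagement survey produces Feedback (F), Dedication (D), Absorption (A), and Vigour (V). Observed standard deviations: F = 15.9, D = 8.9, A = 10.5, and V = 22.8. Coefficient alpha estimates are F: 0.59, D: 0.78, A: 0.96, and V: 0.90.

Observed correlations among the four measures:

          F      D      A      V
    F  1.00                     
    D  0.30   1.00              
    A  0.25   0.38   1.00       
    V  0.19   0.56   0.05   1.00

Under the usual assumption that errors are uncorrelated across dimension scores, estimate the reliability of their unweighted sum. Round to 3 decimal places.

0.888

Var(F+D+A+V) = 15.9² + 8.9² + 10.5² + 22.8² + 2·[15.9·8.9·0.30 + 15.9·10.5·0.25 + 15.9·22.8·0.19 + 8.9·10.5·0.38 + 8.9·22.8·0.56 + 10.5·22.8·0.05] = 962.11 + 628.371 = 1590.48.
Because errors are independent across components, Cov(Tᵢ,Tⱼ) = Cov(Xᵢ,Xⱼ); the off-diagonal part of the true-score variance is the same as above.
True-score variance = [15.9²·0.59 + 8.9²·0.78 + 10.5²·0.96 + 22.8²·0.90] + 628.371 = 784.638 + 628.371 = 1413.01.
Reliability = 1413.01 / 1590.48 = 0.888.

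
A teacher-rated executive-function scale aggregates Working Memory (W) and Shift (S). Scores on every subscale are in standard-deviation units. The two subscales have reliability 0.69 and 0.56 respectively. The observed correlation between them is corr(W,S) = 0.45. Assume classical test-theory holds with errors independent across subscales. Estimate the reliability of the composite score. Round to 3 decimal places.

Var(W+S) = 2 + 2·[0.45] = 2 + 0.9 = 2.9.
With uncorrelated errors the cross-covariances are all true-score covariance, so they carry over unchanged; only the diagonal terms shrink to ρᵢσᵢ².
True-score variance = [0.69 + 0.56] + 0.9 = 1.25 + 0.9 = 2.15.
Reliability = 2.15 / 2.9 = 0.741.

0.741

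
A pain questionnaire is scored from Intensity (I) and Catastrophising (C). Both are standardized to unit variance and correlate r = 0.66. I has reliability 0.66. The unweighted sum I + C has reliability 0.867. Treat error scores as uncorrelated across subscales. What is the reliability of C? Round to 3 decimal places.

Var(I+C) = 2 + 2·0.66 = 3.320.
True-score variance = ρ_I + ρ_C + 2·0.66, so 0.867 = (0.66 + ρ_C + 1.32) / 3.320.
ρ_C = 0.867·3.320 − 0.66 − 1.32 = 0.898.

0.898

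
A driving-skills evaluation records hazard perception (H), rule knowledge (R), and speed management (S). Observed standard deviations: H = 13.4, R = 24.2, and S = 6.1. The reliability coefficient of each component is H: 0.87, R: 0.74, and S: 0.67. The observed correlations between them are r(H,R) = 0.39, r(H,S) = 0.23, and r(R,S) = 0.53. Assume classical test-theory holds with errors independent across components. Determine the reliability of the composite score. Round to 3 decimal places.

Var(H+R+S) = 13.4² + 24.2² + 6.1² + 2·[13.4·24.2·0.39 + 13.4·6.1·0.23 + 24.2·6.1·0.53] = 802.41 + 447.016 = 1249.43.
Under uncorrelated errors the observed covariances equal the true-score covariances, so only the own-variance terms attenuate.
True-score variance = [13.4²·0.87 + 24.2²·0.74 + 6.1²·0.67] + 447.016 = 614.521 + 447.016 = 1061.54.
Reliability = 1061.54 / 1249.43 = 0.850.

0.850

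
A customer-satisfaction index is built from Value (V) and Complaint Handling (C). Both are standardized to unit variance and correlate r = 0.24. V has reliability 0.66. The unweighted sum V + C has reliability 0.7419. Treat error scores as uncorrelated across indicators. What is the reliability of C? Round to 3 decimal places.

Var(V+C) = 2 + 2·0.24 = 2.480.
True-score variance = ρ_V + ρ_C + 2·0.24, so 0.7419 = (0.66 + ρ_C + 0.48) / 2.480.
ρ_C = 0.7419·2.480 − 0.66 − 0.48 = 0.700.

0.700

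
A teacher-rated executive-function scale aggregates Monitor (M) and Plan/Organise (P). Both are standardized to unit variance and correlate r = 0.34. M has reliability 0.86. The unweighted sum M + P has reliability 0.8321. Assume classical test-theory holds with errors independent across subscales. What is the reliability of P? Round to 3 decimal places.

Var(M+P) = 2 + 2·0.34 = 2.680.
True-score variance = ρ_M + ρ_P + 2·0.34, so 0.8321 = (0.86 + ρ_P + 0.68) / 2.680.
ρ_P = 0.8321·2.680 − 0.86 − 0.68 = 0.690.

0.690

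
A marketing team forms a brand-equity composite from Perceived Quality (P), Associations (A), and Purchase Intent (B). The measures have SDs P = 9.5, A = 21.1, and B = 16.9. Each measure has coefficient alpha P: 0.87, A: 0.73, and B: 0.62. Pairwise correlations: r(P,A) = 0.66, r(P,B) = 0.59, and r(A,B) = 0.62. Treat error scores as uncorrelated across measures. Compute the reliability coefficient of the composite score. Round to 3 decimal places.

0.860

Var(P+A+B) = 9.5² + 21.1² + 16.9² + 2·[9.5·21.1·0.66 + 9.5·16.9·0.59 + 21.1·16.9·0.62] = 821.07 + 896.215 = 1717.28.
Under uncorrelated errors the observed covariances equal the true-score covariances, so only the own-variance terms attenuate.
True-score variance = [9.5²·0.87 + 21.1²·0.73 + 16.9²·0.62] + 896.215 = 580.599 + 896.215 = 1476.81.
Reliability = 1476.81 / 1717.28 = 0.860.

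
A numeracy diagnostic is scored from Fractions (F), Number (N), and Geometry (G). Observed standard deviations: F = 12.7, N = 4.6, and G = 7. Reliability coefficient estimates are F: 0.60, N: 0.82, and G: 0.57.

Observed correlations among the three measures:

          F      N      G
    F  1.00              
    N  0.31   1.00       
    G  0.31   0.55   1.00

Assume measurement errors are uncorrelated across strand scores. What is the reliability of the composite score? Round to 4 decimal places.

0.7504

Var(F+N+G) = 12.7² + 4.6² + 7² + 2·[12.7·4.6·0.31 + 12.7·7·0.31 + 4.6·7·0.55] = 231.45 + 126.758 = 358.208.
With uncorrelated errors the cross-covariances are all true-score covariance, so they carry over unchanged; only the diagonal terms shrink to ρᵢσᵢ².
True-score variance = [12.7²·0.60 + 4.6²·0.82 + 7²·0.57] + 126.758 = 142.055 + 126.758 = 268.814.
Reliability = 268.814 / 358.208 = 0.7504.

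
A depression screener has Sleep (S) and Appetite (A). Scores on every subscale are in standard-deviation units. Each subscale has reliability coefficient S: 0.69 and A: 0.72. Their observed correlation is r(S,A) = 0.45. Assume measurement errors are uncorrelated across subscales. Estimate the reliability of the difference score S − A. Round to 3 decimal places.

Var(S−A) = 1 + 1 − 2·0.45 = 2 − 0.9 = 1.1.
Under uncorrelated errors the observed covariances equal the true-score covariances, so only the own-variance terms attenuate.
True-score variance = [0.69 + 0.72] − 0.9 = 1.41 − 0.9 = 0.51.
Reliability = 0.51 / 1.1 = 0.464.

0.464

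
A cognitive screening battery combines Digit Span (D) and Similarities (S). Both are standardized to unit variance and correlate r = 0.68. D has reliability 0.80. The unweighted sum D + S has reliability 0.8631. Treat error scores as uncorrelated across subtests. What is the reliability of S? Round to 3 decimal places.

Var(D+S) = 2 + 2·0.68 = 3.360.
True-score variance = ρ_D + ρ_S + 2·0.68, so 0.8631 = (0.80 + ρ_S + 1.36) / 3.360.
ρ_S = 0.8631·3.360 − 0.80 − 1.36 = 0.740.

0.740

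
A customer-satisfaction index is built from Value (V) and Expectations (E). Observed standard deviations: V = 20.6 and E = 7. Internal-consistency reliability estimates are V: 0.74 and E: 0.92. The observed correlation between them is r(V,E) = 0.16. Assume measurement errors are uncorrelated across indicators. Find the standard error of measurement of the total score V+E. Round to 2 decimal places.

10.69

Var(total) = 473.36 + 46.144 = 519.504.
True-score variance = 359.106 + 46.144 = 405.25, so reliability = 0.7801.
Error variance = 519.504 − 405.25 = 114.254; SEM = √114.254 = 10.69.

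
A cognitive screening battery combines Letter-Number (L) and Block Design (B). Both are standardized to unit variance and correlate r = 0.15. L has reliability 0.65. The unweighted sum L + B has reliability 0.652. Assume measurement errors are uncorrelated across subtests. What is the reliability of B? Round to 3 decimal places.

Var(L+B) = 2 + 2·0.15 = 2.300.
True-score variance = ρ_L + ρ_B + 2·0.15, so 0.652 = (0.65 + ρ_B + 0.30) / 2.300.
ρ_B = 0.652·2.300 − 0.65 − 0.30 = 0.550.

0.550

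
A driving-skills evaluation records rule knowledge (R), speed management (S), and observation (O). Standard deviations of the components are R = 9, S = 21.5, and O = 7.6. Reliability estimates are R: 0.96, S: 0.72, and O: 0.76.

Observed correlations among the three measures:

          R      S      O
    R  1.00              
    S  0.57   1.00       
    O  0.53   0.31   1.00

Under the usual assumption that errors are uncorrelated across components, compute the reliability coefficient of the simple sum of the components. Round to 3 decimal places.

0.853

Var(R+S+O) = 9² + 21.5² + 7.6² + 2·[9·21.5·0.57 + 9·7.6·0.53 + 21.5·7.6·0.31] = 601.01 + 394.402 = 995.412.
With uncorrelated errors the cross-covariances are all true-score covariance, so they carry over unchanged; only the diagonal terms shrink to ρᵢσᵢ².
True-score variance = [9²·0.96 + 21.5²·0.72 + 7.6²·0.76] + 394.402 = 454.478 + 394.402 = 848.88.
Reliability = 848.88 / 995.412 = 0.853.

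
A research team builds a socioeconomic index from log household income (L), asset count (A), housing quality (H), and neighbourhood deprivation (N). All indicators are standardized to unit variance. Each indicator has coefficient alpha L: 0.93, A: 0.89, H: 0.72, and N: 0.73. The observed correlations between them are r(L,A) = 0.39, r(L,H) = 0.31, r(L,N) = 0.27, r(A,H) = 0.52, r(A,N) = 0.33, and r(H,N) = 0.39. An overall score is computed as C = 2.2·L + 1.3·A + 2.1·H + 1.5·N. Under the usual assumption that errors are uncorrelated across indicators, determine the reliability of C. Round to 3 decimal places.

0.911

Var(C) = 2.2² + 1.3² + 2.1² + 1.5² + 2·[2.86·0.39 + 4.62·0.31 + 3.3·0.27 + 2.73·0.52 + 1.95·0.33 + 3.15·0.39] = 13.19 + 13.4604 = 26.6504.
Because errors are independent across components, Cov(Tᵢ,Tⱼ) = Cov(Xᵢ,Xⱼ); the off-diagonal part of the true-score variance is the same as above.
True-score variance = [2.2²·0.93 + 1.3²·0.89 + 2.1²·0.72 + 1.5²·0.73] + 13.4604 = 10.823 + 13.4604 = 24.2834.
Reliability = 24.2834 / 26.6504 = 0.911.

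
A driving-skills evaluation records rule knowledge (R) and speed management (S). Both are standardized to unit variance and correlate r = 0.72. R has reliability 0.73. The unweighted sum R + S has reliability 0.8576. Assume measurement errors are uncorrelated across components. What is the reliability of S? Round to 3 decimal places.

Var(R+S) = 2 + 2·0.72 = 3.440.
True-score variance = ρ_R + ρ_S + 2·0.72, so 0.8576 = (0.73 + ρ_S + 1.44) / 3.440.
ρ_S = 0.8576·3.440 − 0.73 − 1.44 = 0.780.

0.780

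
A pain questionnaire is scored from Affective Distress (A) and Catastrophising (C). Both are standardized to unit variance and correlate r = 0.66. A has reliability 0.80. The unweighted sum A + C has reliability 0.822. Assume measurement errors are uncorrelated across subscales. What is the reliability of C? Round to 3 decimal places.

0.609

Var(A+C) = 2 + 2·0.66 = 3.320.
True-score variance = ρ_A + ρ_C + 2·0.66, so 0.822 = (0.80 + ρ_C + 1.32) / 3.320.
ρ_C = 0.822·3.320 − 0.80 − 1.32 = 0.609.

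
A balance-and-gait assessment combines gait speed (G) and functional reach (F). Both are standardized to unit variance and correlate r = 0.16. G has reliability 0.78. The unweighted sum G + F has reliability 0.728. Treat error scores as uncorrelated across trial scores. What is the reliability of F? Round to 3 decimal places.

Var(G+F) = 2 + 2·0.16 = 2.320.
True-score variance = ρ_G + ρ_F + 2·0.16, so 0.728 = (0.78 + ρ_F + 0.32) / 2.320.
ρ_F = 0.728·2.320 − 0.78 − 0.32 = 0.589.

0.589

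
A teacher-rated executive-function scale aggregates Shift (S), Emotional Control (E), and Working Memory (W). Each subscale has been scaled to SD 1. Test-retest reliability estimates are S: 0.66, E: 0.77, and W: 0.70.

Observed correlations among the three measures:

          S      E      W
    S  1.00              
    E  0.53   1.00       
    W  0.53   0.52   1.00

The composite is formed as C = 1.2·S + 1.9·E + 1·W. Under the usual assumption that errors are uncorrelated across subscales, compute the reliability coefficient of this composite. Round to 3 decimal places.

Var(C) = 1.2² + 1.9² + 1 + 2·[2.28·0.53 + 1.2·0.53 + 1.9·0.52] = 6.05 + 5.6648 = 11.7148.
Because errors are independent across components, Cov(Tᵢ,Tⱼ) = Cov(Xᵢ,Xⱼ); the off-diagonal part of the true-score variance is the same as above.
True-score variance = [1.2²·0.66 + 1.9²·0.77 + 0.70] + 5.6648 = 4.4301 + 5.6648 = 10.0949.
Reliability = 10.0949 / 11.7148 = 0.862.

0.862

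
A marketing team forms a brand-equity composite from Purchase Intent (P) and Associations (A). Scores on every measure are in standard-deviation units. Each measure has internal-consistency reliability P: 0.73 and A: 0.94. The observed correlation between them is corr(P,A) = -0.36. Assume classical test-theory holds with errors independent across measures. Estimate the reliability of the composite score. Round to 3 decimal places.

Var(P+A) = 2 + 2·[(-0.36)] = 2 − 0.72 = 1.28.
Under uncorrelated errors the observed covariances equal the true-score covariances, so only the own-variance terms attenuate.
True-score variance = [0.73 + 0.94] − 0.72 = 1.67 − 0.72 = 0.95.
Reliability = 0.95 / 1.28 = 0.742.

0.742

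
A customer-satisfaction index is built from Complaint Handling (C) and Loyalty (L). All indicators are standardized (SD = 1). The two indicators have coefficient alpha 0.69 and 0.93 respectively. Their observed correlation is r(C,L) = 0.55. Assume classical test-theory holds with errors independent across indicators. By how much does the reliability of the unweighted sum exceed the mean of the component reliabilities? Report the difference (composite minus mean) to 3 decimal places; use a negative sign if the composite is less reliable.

0.067

Var(sum) = 2 + 1.1 = 3.1; true-score variance = 1.62 + 1.1 = 2.72; composite reliability = 0.8774.
Mean component reliability = 0.8100.
Difference = 0.8774 − 0.8100 = 0.067.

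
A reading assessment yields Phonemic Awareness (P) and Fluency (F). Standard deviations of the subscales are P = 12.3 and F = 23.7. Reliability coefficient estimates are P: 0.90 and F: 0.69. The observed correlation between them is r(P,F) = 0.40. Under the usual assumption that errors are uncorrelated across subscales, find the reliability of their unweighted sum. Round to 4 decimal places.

0.8000

Var(P+F) = 12.3² + 23.7² + 2·[12.3·23.7·0.40] = 712.98 + 233.208 = 946.188.
Because errors are independent across components, Cov(Tᵢ,Tⱼ) = Cov(Xᵢ,Xⱼ); the off-diagonal part of the true-score variance is the same as above.
True-score variance = [12.3²·0.90 + 23.7²·0.69] + 233.208 = 523.727 + 233.208 = 756.935.
Reliability = 756.935 / 946.188 = 0.8000.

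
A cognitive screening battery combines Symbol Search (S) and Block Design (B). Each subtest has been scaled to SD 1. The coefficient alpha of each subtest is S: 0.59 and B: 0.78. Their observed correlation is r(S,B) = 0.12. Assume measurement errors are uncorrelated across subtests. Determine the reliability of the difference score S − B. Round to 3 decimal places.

Var(S−B) = 1 + 1 − 2·0.12 = 2 − 0.24 = 1.76.
Because errors are independent across components, Cov(Tᵢ,Tⱼ) = Cov(Xᵢ,Xⱼ); the off-diagonal part of the true-score variance is the same as above.
True-score variance = [0.59 + 0.78] − 0.24 = 1.37 − 0.24 = 1.13.
Reliability = 1.13 / 1.76 = 0.642.

0.642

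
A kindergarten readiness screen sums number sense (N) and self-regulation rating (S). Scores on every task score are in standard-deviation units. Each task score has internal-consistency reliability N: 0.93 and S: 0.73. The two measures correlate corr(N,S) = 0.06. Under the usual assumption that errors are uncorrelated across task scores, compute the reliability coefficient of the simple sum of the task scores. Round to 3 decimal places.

Var(N+S) = 2 + 2·[0.06] = 2 + 0.12 = 2.12.
Under uncorrelated errors the observed covariances equal the true-score covariances, so only the own-variance terms attenuate.
True-score variance = [0.93 + 0.73] + 0.12 = 1.66 + 0.12 = 1.78.
Reliability = 1.78 / 2.12 = 0.840.

0.840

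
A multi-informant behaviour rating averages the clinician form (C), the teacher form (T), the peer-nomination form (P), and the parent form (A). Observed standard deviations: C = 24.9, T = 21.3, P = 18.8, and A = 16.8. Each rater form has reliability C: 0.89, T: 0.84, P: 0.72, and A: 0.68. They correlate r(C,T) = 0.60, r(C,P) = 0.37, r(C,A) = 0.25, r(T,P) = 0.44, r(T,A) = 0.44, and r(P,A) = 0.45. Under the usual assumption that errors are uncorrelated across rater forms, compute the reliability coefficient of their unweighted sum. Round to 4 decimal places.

Var(C+T+P+A) = 24.9² + 21.3² + 18.8² + 16.8² + 2·[24.9·21.3·0.60 + 24.9·18.8·0.37 + 24.9·16.8·0.25 + 21.3·18.8·0.44 + 21.3·16.8·0.44 + 18.8·16.8·0.45] = 1709.38 + 2143.56 = 3852.94.
Under uncorrelated errors the observed covariances equal the true-score covariances, so only the own-variance terms attenuate.
True-score variance = [24.9²·0.89 + 21.3²·0.84 + 18.8²·0.72 + 16.8²·0.68] + 2143.56 = 1379.31 + 2143.56 = 3522.86.
Reliability = 3522.86 / 3852.94 = 0.9143.

0.9143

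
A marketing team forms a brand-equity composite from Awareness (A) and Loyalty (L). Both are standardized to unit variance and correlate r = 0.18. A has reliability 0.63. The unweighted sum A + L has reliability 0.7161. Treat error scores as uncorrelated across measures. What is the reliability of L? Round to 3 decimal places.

Var(A+L) = 2 + 2·0.18 = 2.360.
True-score variance = ρ_A + ρ_L + 2·0.18, so 0.7161 = (0.63 + ρ_L + 0.36) / 2.360.
ρ_L = 0.7161·2.360 − 0.63 − 0.36 = 0.700.

0.700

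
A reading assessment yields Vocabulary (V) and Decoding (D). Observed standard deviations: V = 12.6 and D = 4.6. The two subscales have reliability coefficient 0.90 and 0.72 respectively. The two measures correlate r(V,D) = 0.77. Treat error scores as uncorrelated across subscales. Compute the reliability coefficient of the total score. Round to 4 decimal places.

Var(V+D) = 12.6² + 4.6² + 2·[12.6·4.6·0.77] = 179.92 + 89.2584 = 269.178.
Because errors are independent across components, Cov(Tᵢ,Tⱼ) = Cov(Xᵢ,Xⱼ); the off-diagonal part of the true-score variance is the same as above.
True-score variance = [12.6²·0.90 + 4.6²·0.72] + 89.2584 = 158.119 + 89.2584 = 247.378.
Reliability = 247.378 / 269.178 = 0.9190.

0.9190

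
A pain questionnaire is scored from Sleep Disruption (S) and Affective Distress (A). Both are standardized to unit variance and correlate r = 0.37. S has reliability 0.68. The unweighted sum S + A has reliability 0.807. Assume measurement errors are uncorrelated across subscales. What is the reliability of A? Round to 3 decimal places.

Var(S+A) = 2 + 2·0.37 = 2.740.
True-score variance = ρ_S + ρ_A + 2·0.37, so 0.807 = (0.68 + ρ_A + 0.74) / 2.740.
ρ_A = 0.807·2.740 − 0.68 − 0.74 = 0.791.

0.791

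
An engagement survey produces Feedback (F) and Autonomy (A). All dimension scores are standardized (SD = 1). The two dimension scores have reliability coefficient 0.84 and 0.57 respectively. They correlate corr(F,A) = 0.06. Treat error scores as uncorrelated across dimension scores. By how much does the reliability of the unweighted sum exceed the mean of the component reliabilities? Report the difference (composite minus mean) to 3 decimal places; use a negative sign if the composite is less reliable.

Var(sum) = 2 + 0.12 = 2.12; true-score variance = 1.41 + 0.12 = 1.53; composite reliability = 0.7217.
Mean component reliability = 0.7050.
Difference = 0.7217 − 0.7050 = 0.017.

0.017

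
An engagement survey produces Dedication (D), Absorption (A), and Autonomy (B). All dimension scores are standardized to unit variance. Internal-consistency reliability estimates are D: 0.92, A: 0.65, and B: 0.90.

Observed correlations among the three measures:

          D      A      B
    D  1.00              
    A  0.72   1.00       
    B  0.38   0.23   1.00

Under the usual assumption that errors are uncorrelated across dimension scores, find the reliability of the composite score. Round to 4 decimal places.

Var(D+A+B) = 3 + 2·[0.72 + 0.38 + 0.23] = 3 + 2.66 = 5.66.
Because errors are independent across components, Cov(Tᵢ,Tⱼ) = Cov(Xᵢ,Xⱼ); the off-diagonal part of the true-score variance is the same as above.
True-score variance = [0.92 + 0.65 + 0.90] + 2.66 = 2.47 + 2.66 = 5.13.
Reliability = 5.13 / 5.66 = 0.9064.

0.9064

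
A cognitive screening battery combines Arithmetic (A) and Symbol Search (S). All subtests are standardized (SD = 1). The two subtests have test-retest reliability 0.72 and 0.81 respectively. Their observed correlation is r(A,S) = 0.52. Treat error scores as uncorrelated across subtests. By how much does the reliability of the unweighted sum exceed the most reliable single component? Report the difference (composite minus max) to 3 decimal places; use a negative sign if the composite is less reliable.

0.035

Var(sum) = 2 + 1.04 = 3.04; true-score variance = 1.53 + 1.04 = 2.57; composite reliability = 0.8454.
Max component reliability = 0.8100.
Difference = 0.8454 − 0.8100 = 0.035.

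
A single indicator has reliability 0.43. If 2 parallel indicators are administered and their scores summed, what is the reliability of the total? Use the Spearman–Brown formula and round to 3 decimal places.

ρ_k = kρ / (1 + (k−1)ρ) = 2·0.43 / (1 + 1·0.43) = 0.860 / 1.430 = 0.601.

0.601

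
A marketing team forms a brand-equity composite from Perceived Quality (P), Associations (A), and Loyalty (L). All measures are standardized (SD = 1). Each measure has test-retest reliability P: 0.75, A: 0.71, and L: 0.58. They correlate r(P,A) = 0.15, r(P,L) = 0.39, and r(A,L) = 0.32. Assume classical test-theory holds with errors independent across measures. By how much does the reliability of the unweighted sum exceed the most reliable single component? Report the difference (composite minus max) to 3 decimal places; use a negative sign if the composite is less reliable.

Var(sum) = 3 + 1.72 = 4.72; true-score variance = 2.04 + 1.72 = 3.76; composite reliability = 0.7966.
Max component reliability = 0.7500.
Difference = 0.7966 − 0.7500 = 0.047.

0.047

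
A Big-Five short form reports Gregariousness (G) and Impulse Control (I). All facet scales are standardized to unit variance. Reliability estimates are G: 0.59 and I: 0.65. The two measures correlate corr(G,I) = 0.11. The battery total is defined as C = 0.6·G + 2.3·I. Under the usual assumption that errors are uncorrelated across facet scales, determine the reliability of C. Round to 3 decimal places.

Var(C) = 0.6² + 2.3² + 2·[1.38·0.11] = 5.65 + 0.3036 = 5.9536.
Under uncorrelated errors the observed covariances equal the true-score covariances, so only the own-variance terms attenuate.
True-score variance = [0.6²·0.59 + 2.3²·0.65] + 0.3036 = 3.6509 + 0.3036 = 3.9545.
Reliability = 3.9545 / 5.9536 = 0.664.

0.664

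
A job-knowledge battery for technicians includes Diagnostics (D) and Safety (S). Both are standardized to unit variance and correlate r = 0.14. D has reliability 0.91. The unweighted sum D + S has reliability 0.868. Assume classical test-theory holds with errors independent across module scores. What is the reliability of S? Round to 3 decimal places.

0.789

Var(D+S) = 2 + 2·0.14 = 2.280.
True-score variance = ρ_D + ρ_S + 2·0.14, so 0.868 = (0.91 + ρ_S + 0.28) / 2.280.
ρ_S = 0.868·2.280 − 0.91 − 0.28 = 0.789.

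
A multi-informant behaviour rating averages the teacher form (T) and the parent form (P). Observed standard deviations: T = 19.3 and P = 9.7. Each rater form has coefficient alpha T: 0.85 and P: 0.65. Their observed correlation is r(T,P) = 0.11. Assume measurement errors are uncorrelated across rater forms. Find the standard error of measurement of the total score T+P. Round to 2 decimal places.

Var(total) = 466.58 + 41.1862 = 507.766.
True-score variance = 377.775 + 41.1862 = 418.961, so reliability = 0.8251.
Error variance = 507.766 − 418.961 = 88.805; SEM = √88.805 = 9.42.

9.42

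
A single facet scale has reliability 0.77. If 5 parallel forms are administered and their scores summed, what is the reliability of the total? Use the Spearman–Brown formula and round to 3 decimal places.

ρ_k = kρ / (1 + (k−1)ρ) = 5·0.77 / (1 + 4·0.77) = 3.850 / 4.080 = 0.944.

0.944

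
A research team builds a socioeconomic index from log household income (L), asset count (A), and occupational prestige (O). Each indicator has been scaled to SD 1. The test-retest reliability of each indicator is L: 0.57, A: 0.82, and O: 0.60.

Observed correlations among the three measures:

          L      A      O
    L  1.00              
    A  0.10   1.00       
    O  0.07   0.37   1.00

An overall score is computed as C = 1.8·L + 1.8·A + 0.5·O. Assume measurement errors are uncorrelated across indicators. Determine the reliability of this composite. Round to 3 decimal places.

Var(C) = 1.8² + 1.8² + 0.5² + 2·[3.24·0.10 + 0.9·0.07 + 0.9·0.37] = 6.73 + 1.44 = 8.17.
With uncorrelated errors the cross-covariances are all true-score covariance, so they carry over unchanged; only the diagonal terms shrink to ρᵢσᵢ².
True-score variance = [1.8²·0.57 + 1.8²·0.82 + 0.5²·0.60] + 1.44 = 4.6536 + 1.44 = 6.0936.
Reliability = 6.0936 / 8.17 = 0.746.

0.746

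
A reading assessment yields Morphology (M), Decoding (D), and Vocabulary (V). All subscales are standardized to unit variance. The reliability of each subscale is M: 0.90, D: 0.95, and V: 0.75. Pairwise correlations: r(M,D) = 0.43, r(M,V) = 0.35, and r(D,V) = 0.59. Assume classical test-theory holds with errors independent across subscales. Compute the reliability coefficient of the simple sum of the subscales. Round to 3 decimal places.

Var(M+D+V) = 3 + 2·[0.43 + 0.35 + 0.59] = 3 + 2.74 = 5.74.
With uncorrelated errors the cross-covariances are all true-score covariance, so they carry over unchanged; only the diagonal terms shrink to ρᵢσᵢ².
True-score variance = [0.90 + 0.95 + 0.75] + 2.74 = 2.6 + 2.74 = 5.34.
Reliability = 5.34 / 5.74 = 0.930.

0.930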